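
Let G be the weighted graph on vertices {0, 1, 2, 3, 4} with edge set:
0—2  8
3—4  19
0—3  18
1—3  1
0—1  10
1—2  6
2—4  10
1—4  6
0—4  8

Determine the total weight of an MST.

21

Prim's algorithm from 0:
Step 1: frontier [0—2 8, 0—4 8, 0—1 10, 0—3 18] → take 0—2 (8); add 2.
Step 2: frontier [0—4 8, 0—1 10, 0—3 18, 1—2 6, 2—4 10] → take 1—2 (6); add 1.
Step 3: frontier [0—4 8, 0—3 18, 1—3 1, 1—4 6, 2—4 10] → take 1—3 (1); add 3.
Step 4: frontier [0—4 8, 1—4 6, 2—4 10, 3—4 19] → take 1—4 (6); add 4.
MST edges: 0—2, 1—2, 1—3, 1—4; total weight 8+6+1+6 = 21.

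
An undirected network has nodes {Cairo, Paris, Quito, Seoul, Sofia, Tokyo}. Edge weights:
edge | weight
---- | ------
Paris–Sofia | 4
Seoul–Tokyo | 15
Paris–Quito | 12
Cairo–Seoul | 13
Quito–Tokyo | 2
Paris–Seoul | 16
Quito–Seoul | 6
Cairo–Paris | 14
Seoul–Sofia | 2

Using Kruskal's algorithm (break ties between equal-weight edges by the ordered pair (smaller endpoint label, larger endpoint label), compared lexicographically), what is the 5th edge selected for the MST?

Cairo-Seoul

Kruskal: consider edges lightest-first.
Quito–Tokyo (2): add. Components now {Paris} {Quito,Tokyo} {Sofia} {Seoul} {Cairo}
Seoul–Sofia (2): add. Components now {Paris} {Quito,Tokyo} {Seoul,Sofia} {Cairo}
Paris–Sofia (4): add. Components now {Paris,Seoul,Sofia} {Quito,Tokyo} {Cairo}
Quito–Seoul (6): add. Components now {Paris,Quito,Seoul,Sofia,Tokyo} {Cairo}
Paris–Quito (12): skip — Paris and Quito already connected.
Cairo–Seoul (13): add. Components now {Cairo,Paris,Quito,Seoul,Sofia,Tokyo}
The 5th edge added is Cairo–Seoul.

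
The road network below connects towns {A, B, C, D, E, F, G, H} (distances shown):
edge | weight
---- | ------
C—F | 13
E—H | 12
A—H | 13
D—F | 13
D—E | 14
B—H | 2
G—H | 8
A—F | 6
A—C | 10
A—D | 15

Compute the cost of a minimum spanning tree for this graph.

64

Sort edges by weight, then run Kruskal:
B—H (2): add — endpoints in different components.
A—F (6): add — endpoints in different components.
G—H (8): add — endpoints in different components.
A—C (10): add — endpoints in different components.
E—H (12): add — endpoints in different components.
A—H (13): add — endpoints in different components.
C—F (13): skip — C and F already connected.
D—F (13): add — endpoints in different components.
MST edges: B—H, A—F, G—H, A—C, E—H, A—H, D—F; total weight 2+6+8+10+12+13+13 = 64.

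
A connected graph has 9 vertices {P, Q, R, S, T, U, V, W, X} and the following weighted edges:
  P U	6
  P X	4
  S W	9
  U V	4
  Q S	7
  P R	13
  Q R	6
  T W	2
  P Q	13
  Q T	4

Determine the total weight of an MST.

46

Kruskal: consider edges lightest-first.
T W (2): add — endpoints in different components.
P X (4): add — endpoints in different components.
Q T (4): add — endpoints in different components.
U V (4): add — endpoints in different components.
P U (6): add — endpoints in different components.
Q R (6): add — endpoints in different components.
Q S (7): add — endpoints in different components.
S W (9): skip — S and W already connected.
P Q (13): add — endpoints in different components.
MST edges: T W, P X, Q T, U V, P U, Q R, Q S, P Q; total weight 2+4+4+4+6+6+7+13 = 46.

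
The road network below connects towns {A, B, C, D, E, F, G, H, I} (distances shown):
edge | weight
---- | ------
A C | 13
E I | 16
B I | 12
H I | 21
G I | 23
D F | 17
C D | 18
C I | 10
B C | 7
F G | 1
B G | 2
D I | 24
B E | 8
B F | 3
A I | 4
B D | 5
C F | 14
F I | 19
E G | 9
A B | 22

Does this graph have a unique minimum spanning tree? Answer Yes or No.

Yes

Sort edges by weight, then run Kruskal:
F G (1): add — endpoints in different components.
B G (2): add — endpoints in different components.
B F (3): skip — B and F already connected.
A I (4): add — endpoints in different components.
B D (5): add — endpoints in different components.
B C (7): add — endpoints in different components.
B E (8): add — endpoints in different components.
E G (9): skip — E and G already connected.
C I (10): add — endpoints in different components.
B I (12): skip — B and I already connected.
A C (13): skip — A and C already connected.
C F (14): skip — C and F already connected.
E I (16): skip — E and I already connected.
D F (17): skip — D and F already connected.
C D (18): skip — C and D already connected.
F I (19): skip — F and I already connected.
H I (21): add — endpoints in different components.
Every non-tree edge has weight strictly greater than the heaviest edge on the tree path between its endpoints, so the MST is unique.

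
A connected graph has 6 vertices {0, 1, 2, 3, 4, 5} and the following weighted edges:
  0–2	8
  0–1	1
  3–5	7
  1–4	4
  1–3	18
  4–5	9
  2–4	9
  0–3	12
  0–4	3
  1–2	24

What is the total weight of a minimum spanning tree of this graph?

Prim, starting at 2.
Step 1: cheapest edge leaving the tree is 0–2 (8); add 0.
Step 2: cheapest edge leaving the tree is 0–1 (1); add 1.
Step 3: cheapest edge leaving the tree is 0–4 (3); add 4.
Step 4: cheapest edge leaving the tree is 4–5 (9); add 5.
Step 5: cheapest edge leaving the tree is 3–5 (7); add 3.
MST edges: 0–2, 0–1, 0–4, 4–5, 3–5; total weight 8+1+3+9+7 = 28.

28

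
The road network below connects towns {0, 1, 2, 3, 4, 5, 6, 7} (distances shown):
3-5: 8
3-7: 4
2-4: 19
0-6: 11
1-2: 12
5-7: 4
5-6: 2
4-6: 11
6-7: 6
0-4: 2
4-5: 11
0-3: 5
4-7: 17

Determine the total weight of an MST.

48

Sort edges by weight, then run Kruskal:
0-4 (2): add — endpoints in different components.
5-6 (2): add — endpoints in different components.
3-7 (4): add — endpoints in different components.
5-7 (4): add — endpoints in different components.
0-3 (5): add — endpoints in different components.
6-7 (6): skip — 6 and 7 already connected.
3-5 (8): skip — 3 and 5 already connected.
0-6 (11): skip — 0 and 6 already connected.
4-5 (11): skip — 4 and 5 already connected.
4-6 (11): skip — 4 and 6 already connected.
1-2 (12): add — endpoints in different components.
4-7 (17): skip — 4 and 7 already connected.
2-4 (19): add — endpoints in different components.
MST edges: 0-4, 5-6, 3-7, 5-7, 0-3, 1-2, 2-4; total weight 2+2+4+4+5+12+19 = 48.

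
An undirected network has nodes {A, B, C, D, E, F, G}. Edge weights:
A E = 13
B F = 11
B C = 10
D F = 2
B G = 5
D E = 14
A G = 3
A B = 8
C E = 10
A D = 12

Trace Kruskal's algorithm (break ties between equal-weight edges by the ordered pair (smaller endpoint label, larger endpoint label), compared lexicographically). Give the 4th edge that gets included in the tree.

Sort edges by weight, then run Kruskal:
D F (2): add — endpoints in different components.
A G (3): add — endpoints in different components.
B G (5): add — endpoints in different components.
A B (8): skip — A and B already connected.
B C (10): add — endpoints in different components.
C E (10): add — endpoints in different components.
B F (11): add — endpoints in different components.
The 4th edge added is B C.

B-C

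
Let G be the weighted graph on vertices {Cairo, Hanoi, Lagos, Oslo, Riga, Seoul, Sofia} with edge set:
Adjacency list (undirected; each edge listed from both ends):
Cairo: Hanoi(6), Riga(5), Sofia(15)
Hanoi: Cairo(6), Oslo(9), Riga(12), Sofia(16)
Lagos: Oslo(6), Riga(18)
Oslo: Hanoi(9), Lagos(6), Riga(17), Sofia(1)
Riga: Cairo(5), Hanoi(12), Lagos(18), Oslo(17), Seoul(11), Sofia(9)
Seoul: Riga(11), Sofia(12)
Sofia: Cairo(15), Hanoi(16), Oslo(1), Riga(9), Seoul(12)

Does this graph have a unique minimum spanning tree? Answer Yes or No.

No

Kruskal: consider edges lightest-first.
Oslo—Sofia (1): add. Components now {Hanoi} {Oslo,Sofia} {Riga} {Lagos} {Cairo} {Seoul}
Cairo—Riga (5): add. Components now {Hanoi} {Oslo,Sofia} {Cairo,Riga} {Lagos} {Seoul}
Cairo—Hanoi (6): add. Components now {Cairo,Hanoi,Riga} {Oslo,Sofia} {Lagos} {Seoul}
Lagos—Oslo (6): add. Components now {Cairo,Hanoi,Riga} {Lagos,Oslo,Sofia} {Seoul}
Hanoi—Oslo (9): add. Components now {Cairo,Hanoi,Lagos,Oslo,Riga,Sofia} {Seoul}
Riga—Sofia (9): skip — Riga and Sofia already connected.
Riga—Seoul (11): add. Components now {Cairo,Hanoi,Lagos,Oslo,Riga,Seoul,Sofia}
Non-tree edge Riga—Sofia has weight 9, equal to the heaviest edge on its tree cycle — swapping gives another MST of the same weight. Not unique.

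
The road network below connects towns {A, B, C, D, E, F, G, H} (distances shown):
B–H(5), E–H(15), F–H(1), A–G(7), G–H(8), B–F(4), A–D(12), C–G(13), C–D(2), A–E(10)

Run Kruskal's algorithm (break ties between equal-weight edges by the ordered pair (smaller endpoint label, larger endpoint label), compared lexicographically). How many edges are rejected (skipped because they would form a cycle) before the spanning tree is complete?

Kruskal's algorithm — process edges by increasing weight (ties by edge label):
F–H (1): add — endpoints in different components.
C–D (2): add — endpoints in different components.
B–F (4): add — endpoints in different components.
B–H (5): skip — B and H already connected.
A–G (7): add — endpoints in different components.
G–H (8): add — endpoints in different components.
A–E (10): add — endpoints in different components.
A–D (12): add — endpoints in different components.
Edges rejected before the tree was complete: 1.

1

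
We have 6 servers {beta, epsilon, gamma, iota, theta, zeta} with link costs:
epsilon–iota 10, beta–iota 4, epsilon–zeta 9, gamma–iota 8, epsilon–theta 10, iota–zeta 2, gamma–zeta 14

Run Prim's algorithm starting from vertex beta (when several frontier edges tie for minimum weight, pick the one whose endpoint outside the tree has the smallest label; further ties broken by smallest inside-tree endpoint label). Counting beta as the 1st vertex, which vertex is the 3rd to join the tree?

zeta

Prim, starting at beta.
Step 1: cheapest edge leaving the tree is beta–iota (4); add iota.
Step 2: cheapest edge leaving the tree is iota–zeta (2); add zeta.
Step 3: cheapest edge leaving the tree is gamma–iota (8); add gamma.
Step 4: cheapest edge leaving the tree is epsilon–zeta (9); add epsilon.
Step 5: cheapest edge leaving the tree is epsilon–theta (10); add theta.
Vertex order: beta, iota, zeta, gamma, epsilon, theta. The 3rd vertex is zeta.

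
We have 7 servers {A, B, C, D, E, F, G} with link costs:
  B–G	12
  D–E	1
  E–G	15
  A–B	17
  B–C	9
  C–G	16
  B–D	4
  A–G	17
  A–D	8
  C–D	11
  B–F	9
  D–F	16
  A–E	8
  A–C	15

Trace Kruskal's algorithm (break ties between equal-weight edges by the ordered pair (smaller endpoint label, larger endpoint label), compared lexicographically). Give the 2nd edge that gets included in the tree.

B-D

Kruskal: consider edges lightest-first.
D–E (1): add — endpoints in different components.
B–D (4): add — endpoints in different components.
A–D (8): add — endpoints in different components.
A–E (8): skip — A and E already connected.
B–C (9): add — endpoints in different components.
B–F (9): add — endpoints in different components.
C–D (11): skip — C and D already connected.
B–G (12): add — endpoints in different components.
The 2nd edge added is B–D.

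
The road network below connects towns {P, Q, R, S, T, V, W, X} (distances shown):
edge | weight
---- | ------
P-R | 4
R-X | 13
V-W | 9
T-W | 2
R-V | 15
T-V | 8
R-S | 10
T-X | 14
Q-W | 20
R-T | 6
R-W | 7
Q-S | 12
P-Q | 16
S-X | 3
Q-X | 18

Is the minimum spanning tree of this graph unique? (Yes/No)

Yes

Kruskal: consider edges lightest-first.
T-W (2): add — endpoints in different components.
S-X (3): add — endpoints in different components.
P-R (4): add — endpoints in different components.
R-T (6): add — endpoints in different components.
R-W (7): skip — R and W already connected.
T-V (8): add — endpoints in different components.
V-W (9): skip — V and W already connected.
R-S (10): add — endpoints in different components.
Q-S (12): add — endpoints in different components.
Every non-tree edge has weight strictly greater than the heaviest edge on the tree path between its endpoints, so the MST is unique.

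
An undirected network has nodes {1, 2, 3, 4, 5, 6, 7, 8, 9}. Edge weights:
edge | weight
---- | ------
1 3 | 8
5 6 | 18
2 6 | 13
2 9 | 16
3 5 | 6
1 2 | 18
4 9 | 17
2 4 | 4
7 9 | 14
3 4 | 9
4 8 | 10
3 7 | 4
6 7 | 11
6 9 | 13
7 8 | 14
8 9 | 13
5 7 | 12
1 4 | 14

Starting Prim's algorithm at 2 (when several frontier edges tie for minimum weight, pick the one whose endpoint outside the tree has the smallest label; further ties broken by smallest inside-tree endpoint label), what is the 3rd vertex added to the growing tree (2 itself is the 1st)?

Prim's algorithm from 2:
Step 1: cheapest edge leaving the tree is 2 4 (4); add 4.
Step 2: cheapest edge leaving the tree is 3 4 (9); add 3.
Step 3: cheapest edge leaving the tree is 3 7 (4); add 7.
Step 4: cheapest edge leaving the tree is 3 5 (6); add 5.
Step 5: cheapest edge leaving the tree is 1 3 (8); add 1.
Step 6: cheapest edge leaving the tree is 4 8 (10); add 8.
Step 7: cheapest edge leaving the tree is 6 7 (11); add 6.
Step 8: cheapest edge leaving the tree is 6 9 (13); add 9.
Vertex order: 2, 4, 3, 7, 5, 1, 8, 6, 9. The 3rd vertex is 3.

3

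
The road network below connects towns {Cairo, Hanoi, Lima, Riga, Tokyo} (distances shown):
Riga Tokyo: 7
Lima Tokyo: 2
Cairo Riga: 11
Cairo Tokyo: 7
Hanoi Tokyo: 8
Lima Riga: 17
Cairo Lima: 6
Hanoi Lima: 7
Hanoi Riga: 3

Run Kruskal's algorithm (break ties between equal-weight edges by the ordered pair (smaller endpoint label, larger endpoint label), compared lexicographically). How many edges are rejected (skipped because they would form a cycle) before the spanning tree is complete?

Kruskal's algorithm — process edges by increasing weight (ties by edge label):
Lima Tokyo (2): add — endpoints in different components.
Hanoi Riga (3): add — endpoints in different components.
Cairo Lima (6): add — endpoints in different components.
Cairo Tokyo (7): skip — Tokyo and Cairo already connected.
Hanoi Lima (7): add — endpoints in different components.
Edges rejected before the tree was complete: 1.

1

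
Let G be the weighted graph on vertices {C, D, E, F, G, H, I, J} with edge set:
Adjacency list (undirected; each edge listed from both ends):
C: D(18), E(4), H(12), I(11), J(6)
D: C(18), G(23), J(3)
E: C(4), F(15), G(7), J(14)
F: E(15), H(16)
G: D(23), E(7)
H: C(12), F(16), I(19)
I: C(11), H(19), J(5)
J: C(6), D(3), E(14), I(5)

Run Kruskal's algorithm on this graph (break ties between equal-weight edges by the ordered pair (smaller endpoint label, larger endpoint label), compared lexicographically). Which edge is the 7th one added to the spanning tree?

Sort edges by weight, then run Kruskal:
D J (3): add — endpoints in different components.
C E (4): add — endpoints in different components.
I J (5): add — endpoints in different components.
C J (6): add — endpoints in different components.
E G (7): add — endpoints in different components.
C I (11): skip — C and I already connected.
C H (12): add — endpoints in different components.
E J (14): skip — E and J already connected.
E F (15): add — endpoints in different components.
The 7th edge added is E F.

E-F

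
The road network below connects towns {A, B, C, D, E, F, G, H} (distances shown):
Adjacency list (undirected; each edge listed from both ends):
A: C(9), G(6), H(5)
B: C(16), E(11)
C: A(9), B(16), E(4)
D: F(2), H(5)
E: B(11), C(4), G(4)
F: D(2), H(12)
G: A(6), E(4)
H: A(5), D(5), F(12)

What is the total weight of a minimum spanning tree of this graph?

Sort edges by weight, then run Kruskal:
D-F (2): add — endpoints in different components.
C-E (4): add — endpoints in different components.
E-G (4): add — endpoints in different components.
A-H (5): add — endpoints in different components.
D-H (5): add — endpoints in different components.
A-G (6): add — endpoints in different components.
A-C (9): skip — A and C already connected.
B-E (11): add — endpoints in different components.
MST edges: D-F, C-E, E-G, A-H, D-H, A-G, B-E; total weight 2+4+4+5+5+6+11 = 37.

37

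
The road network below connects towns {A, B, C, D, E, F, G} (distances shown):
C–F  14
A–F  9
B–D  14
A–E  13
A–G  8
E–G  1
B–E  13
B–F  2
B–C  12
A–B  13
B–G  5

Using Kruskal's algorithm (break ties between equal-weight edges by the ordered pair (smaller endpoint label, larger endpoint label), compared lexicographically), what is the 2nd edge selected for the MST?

Kruskal's algorithm — process edges by increasing weight (ties by edge label):
E–G (1): add. Components now {A} {B} {C} {D} {E,G} {F}
B–F (2): add. Components now {A} {B,F} {C} {D} {E,G}
B–G (5): add. Components now {A} {B,E,F,G} {C} {D}
A–G (8): add. Components now {A,B,E,F,G} {C} {D}
A–F (9): skip — A and F already connected.
B–C (12): add. Components now {A,B,C,E,F,G} {D}
A–B (13): skip — A and B already connected.
A–E (13): skip — A and E already connected.
B–E (13): skip — B and E already connected.
B–D (14): add. Components now {A,B,C,D,E,F,G}
The 2nd edge added is B–F.

B-F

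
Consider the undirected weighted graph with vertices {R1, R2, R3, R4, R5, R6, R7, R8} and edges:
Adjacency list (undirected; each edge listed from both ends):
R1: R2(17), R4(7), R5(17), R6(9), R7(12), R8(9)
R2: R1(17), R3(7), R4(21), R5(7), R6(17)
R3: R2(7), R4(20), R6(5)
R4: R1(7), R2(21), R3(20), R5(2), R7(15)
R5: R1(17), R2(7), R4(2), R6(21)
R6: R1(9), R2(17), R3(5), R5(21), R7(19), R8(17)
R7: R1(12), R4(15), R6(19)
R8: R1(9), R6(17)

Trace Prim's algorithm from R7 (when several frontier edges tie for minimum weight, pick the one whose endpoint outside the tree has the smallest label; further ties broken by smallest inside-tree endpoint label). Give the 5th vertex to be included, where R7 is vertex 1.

R2

Grow the tree from R7 using Prim:
Step 1: cheapest edge leaving the tree is R1—R7 (12); add R1.
Step 2: cheapest edge leaving the tree is R1—R4 (7); add R4.
Step 3: cheapest edge leaving the tree is R4—R5 (2); add R5.
Step 4: cheapest edge leaving the tree is R2—R5 (7); add R2.
Step 5: cheapest edge leaving the tree is R2—R3 (7); add R3.
Step 6: cheapest edge leaving the tree is R3—R6 (5); add R6.
Step 7: cheapest edge leaving the tree is R1—R8 (9); add R8.
Vertex order: R7, R1, R4, R5, R2, R3, R6, R8. The 5th vertex is R2.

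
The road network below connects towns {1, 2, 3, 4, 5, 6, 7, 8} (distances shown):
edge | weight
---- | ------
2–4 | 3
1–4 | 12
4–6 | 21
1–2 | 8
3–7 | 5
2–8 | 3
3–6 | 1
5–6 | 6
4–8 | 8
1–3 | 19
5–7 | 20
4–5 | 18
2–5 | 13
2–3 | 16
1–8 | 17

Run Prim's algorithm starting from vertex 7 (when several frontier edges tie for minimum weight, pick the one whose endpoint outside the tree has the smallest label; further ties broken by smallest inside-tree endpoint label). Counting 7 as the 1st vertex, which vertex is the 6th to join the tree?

Prim, starting at 7.
Step 1: cheapest edge leaving the tree is 3–7 (5); add 3.
Step 2: cheapest edge leaving the tree is 3–6 (1); add 6.
Step 3: cheapest edge leaving the tree is 5–6 (6); add 5.
Step 4: cheapest edge leaving the tree is 2–5 (13); add 2.
Step 5: cheapest edge leaving the tree is 2–4 (3); add 4.
Step 6: cheapest edge leaving the tree is 2–8 (3); add 8.
Step 7: cheapest edge leaving the tree is 1–2 (8); add 1.
Vertex order: 7, 3, 6, 5, 2, 4, 8, 1. The 6th vertex is 4.

4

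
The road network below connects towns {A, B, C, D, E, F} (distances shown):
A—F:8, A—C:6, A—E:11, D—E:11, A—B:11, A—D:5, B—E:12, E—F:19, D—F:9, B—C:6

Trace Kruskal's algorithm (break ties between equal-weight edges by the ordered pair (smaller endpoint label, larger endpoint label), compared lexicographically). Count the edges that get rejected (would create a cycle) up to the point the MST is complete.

Kruskal's algorithm — process edges by increasing weight (ties by edge label):
A—D (5): add — endpoints in different components.
A—C (6): add — endpoints in different components.
B—C (6): add — endpoints in different components.
A—F (8): add — endpoints in different components.
D—F (9): skip — D and F already connected.
A—B (11): skip — A and B already connected.
A—E (11): add — endpoints in different components.
Edges rejected before the tree was complete: 2.

2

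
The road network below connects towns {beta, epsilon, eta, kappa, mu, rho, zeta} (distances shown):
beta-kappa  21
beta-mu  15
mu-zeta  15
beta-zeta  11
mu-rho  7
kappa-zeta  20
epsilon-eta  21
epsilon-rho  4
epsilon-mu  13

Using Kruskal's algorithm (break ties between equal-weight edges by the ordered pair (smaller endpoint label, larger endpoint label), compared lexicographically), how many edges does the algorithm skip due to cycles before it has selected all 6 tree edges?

3

Sort edges by weight, then run Kruskal:
epsilon-rho (4): add — endpoints in different components.
mu-rho (7): add — endpoints in different components.
beta-zeta (11): add — endpoints in different components.
epsilon-mu (13): skip — mu and epsilon already connected.
beta-mu (15): add — endpoints in different components.
mu-zeta (15): skip — mu and zeta already connected.
kappa-zeta (20): add — endpoints in different components.
beta-kappa (21): skip — kappa and beta already connected.
epsilon-eta (21): add — endpoints in different components.
Edges rejected before the tree was complete: 3.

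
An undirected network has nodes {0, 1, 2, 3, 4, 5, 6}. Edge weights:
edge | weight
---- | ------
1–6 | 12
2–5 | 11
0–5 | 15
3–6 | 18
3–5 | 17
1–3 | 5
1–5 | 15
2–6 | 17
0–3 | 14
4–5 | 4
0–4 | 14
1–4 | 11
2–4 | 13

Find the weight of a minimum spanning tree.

57

Prim, starting at 5.
Step 1: frontier [4–5 4, 2–5 11, 0–5 15, 1–5 15, 3–5 17] → take 4–5 (4); add 4.
Step 2: frontier [1–4 11, 2–4 13, 0–4 14, 2–5 11, 0–5 15, 1–5 15, 3–5 17] → take 1–4 (11); add 1.
Step 3: frontier [1–3 5, 1–6 12, 2–4 13, 0–4 14, 2–5 11, 0–5 15, 3–5 17] → take 1–3 (5); add 3.
Step 4: frontier [1–6 12, 0–3 14, 3–6 18, 2–4 13, 0–4 14, 2–5 11, 0–5 15] → take 2–5 (11); add 2.
Step 5: frontier [1–6 12, 2–6 17, 0–3 14, 3–6 18, 0–4 14, 0–5 15] → take 1–6 (12); add 6.
Step 6: frontier [0–3 14, 0–4 14, 0–5 15] → take 0–3 (14); add 0.
MST edges: 4–5, 1–4, 1–3, 2–5, 1–6, 0–3; total weight 4+11+5+11+12+14 = 57.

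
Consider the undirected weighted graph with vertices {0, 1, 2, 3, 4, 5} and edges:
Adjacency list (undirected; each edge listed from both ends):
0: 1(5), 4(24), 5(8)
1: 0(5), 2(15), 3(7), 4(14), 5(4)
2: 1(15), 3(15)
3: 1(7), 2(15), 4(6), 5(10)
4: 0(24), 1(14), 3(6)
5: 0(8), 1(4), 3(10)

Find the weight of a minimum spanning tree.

37

Sort edges by weight, then run Kruskal:
1 5 (4): add. Components now {0} {1,5} {2} {3} {4}
0 1 (5): add. Components now {0,1,5} {2} {3} {4}
3 4 (6): add. Components now {0,1,5} {2} {3,4}
1 3 (7): add. Components now {0,1,3,4,5} {2}
0 5 (8): skip — 0 and 5 already connected.
3 5 (10): skip — 3 and 5 already connected.
1 4 (14): skip — 1 and 4 already connected.
1 2 (15): add. Components now {0,1,2,3,4,5}
MST edges: 1 5, 0 1, 3 4, 1 3, 1 2; total weight 4+5+6+7+15 = 37.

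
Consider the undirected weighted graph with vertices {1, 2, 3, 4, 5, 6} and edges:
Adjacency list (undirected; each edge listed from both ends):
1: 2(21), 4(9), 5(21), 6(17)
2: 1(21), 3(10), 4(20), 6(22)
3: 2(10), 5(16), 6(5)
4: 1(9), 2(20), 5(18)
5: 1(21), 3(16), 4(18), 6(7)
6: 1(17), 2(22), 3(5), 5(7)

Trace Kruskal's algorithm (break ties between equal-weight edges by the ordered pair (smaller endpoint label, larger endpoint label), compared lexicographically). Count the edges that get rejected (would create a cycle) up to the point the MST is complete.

1

Sort edges by weight, then run Kruskal:
3—6 (5): add. Components now {1} {2} {3,6} {4} {5}
5—6 (7): add. Components now {1} {2} {3,5,6} {4}
1—4 (9): add. Components now {1,4} {2} {3,5,6}
2—3 (10): add. Components now {1,4} {2,3,5,6}
3—5 (16): skip — 3 and 5 already connected.
1—6 (17): add. Components now {1,2,3,4,5,6}
Edges rejected before the tree was complete: 1.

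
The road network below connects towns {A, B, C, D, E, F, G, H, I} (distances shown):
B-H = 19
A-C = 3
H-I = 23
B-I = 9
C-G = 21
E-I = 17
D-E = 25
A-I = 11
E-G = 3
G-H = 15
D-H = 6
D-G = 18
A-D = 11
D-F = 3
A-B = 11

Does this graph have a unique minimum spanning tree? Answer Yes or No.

Sort edges by weight, then run Kruskal:
A-C (3): add — endpoints in different components.
D-F (3): add — endpoints in different components.
E-G (3): add — endpoints in different components.
D-H (6): add — endpoints in different components.
B-I (9): add — endpoints in different components.
A-B (11): add — endpoints in different components.
A-D (11): add — endpoints in different components.
A-I (11): skip — A and I already connected.
G-H (15): add — endpoints in different components.
Non-tree edge A-I has weight 11, equal to the heaviest edge on its tree cycle — swapping gives another MST of the same weight. Not unique.

No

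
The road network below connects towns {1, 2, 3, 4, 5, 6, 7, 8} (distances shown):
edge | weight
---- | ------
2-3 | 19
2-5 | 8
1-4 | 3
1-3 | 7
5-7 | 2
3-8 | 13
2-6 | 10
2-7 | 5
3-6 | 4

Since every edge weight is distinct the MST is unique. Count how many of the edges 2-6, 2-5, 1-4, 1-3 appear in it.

Sort edges by weight, then run Kruskal:
5-7 (2): add — endpoints in different components.
1-4 (3): add — endpoints in different components.
3-6 (4): add — endpoints in different components.
2-7 (5): add — endpoints in different components.
1-3 (7): add — endpoints in different components.
2-5 (8): skip — 2 and 5 already connected.
2-6 (10): add — endpoints in different components.
3-8 (13): add — endpoints in different components.
MST edge set: {5-7, 1-4, 3-6, 2-7, 1-3, 2-6, 3-8}.
Of the listed edges, {2-6, 1-4, 1-3} are in the MST → 3.

3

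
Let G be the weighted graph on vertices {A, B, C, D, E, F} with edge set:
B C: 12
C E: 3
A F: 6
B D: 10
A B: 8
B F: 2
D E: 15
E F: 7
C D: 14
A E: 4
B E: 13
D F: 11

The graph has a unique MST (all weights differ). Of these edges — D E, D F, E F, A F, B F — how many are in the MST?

2

Sort edges by weight, then run Kruskal:
B F (2): add — endpoints in different components.
C E (3): add — endpoints in different components.
A E (4): add — endpoints in different components.
A F (6): add — endpoints in different components.
E F (7): skip — E and F already connected.
A B (8): skip — A and B already connected.
B D (10): add — endpoints in different components.
MST edge set: {B F, C E, A E, A F, B D}.
Of the listed edges, {A F, B F} are in the MST → 2.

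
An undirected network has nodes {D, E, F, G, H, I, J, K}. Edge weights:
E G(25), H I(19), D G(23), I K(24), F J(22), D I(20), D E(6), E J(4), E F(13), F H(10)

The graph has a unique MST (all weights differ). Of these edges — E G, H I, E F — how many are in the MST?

Kruskal's algorithm — process edges by increasing weight (ties by edge label):
E J (4): add — endpoints in different components.
D E (6): add — endpoints in different components.
F H (10): add — endpoints in different components.
E F (13): add — endpoints in different components.
H I (19): add — endpoints in different components.
D I (20): skip — D and I already connected.
F J (22): skip — F and J already connected.
D G (23): add — endpoints in different components.
I K (24): add — endpoints in different components.
MST edge set: {E J, D E, F H, E F, H I, D G, I K}.
Of the listed edges, {H I, E F} are in the MST → 2.

2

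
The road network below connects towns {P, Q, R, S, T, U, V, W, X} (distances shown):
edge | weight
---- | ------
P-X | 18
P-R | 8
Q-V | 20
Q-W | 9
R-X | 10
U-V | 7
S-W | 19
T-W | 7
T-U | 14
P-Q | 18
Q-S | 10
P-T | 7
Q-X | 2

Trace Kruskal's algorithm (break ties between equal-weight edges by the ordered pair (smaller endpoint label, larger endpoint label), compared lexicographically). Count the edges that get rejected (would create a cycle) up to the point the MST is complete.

Kruskal's algorithm — process edges by increasing weight (ties by edge label):
Q-X (2): add — endpoints in different components.
P-T (7): add — endpoints in different components.
T-W (7): add — endpoints in different components.
U-V (7): add — endpoints in different components.
P-R (8): add — endpoints in different components.
Q-W (9): add — endpoints in different components.
Q-S (10): add — endpoints in different components.
R-X (10): skip — R and X already connected.
T-U (14): add — endpoints in different components.
Edges rejected before the tree was complete: 1.

1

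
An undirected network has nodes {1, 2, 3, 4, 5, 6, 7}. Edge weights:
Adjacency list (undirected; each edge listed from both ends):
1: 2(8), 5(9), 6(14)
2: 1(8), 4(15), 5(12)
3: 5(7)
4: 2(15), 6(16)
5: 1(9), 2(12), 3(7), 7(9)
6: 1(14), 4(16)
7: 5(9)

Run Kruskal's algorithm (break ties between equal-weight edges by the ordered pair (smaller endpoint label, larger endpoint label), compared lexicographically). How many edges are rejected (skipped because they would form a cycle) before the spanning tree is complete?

Kruskal's algorithm — process edges by increasing weight (ties by edge label):
3 5 (7): add. Components now {1} {2} {3,5} {4} {6} {7}
1 2 (8): add. Components now {1,2} {3,5} {4} {6} {7}
1 5 (9): add. Components now {1,2,3,5} {4} {6} {7}
5 7 (9): add. Components now {1,2,3,5,7} {4} {6}
2 5 (12): skip — 2 and 5 already connected.
1 6 (14): add. Components now {1,2,3,5,6,7} {4}
2 4 (15): add. Components now {1,2,3,4,5,6,7}
Edges rejected before the tree was complete: 1.

1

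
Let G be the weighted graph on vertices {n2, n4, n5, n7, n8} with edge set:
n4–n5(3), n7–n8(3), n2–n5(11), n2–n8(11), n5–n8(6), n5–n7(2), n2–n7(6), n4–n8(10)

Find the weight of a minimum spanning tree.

14

Prim's algorithm from n4:
Step 1: frontier [n4–n5 3, n4–n8 10] → take n4–n5 (3); add n5.
Step 2: frontier [n4–n8 10, n5–n7 2, n5–n8 6, n2–n5 11] → take n5–n7 (2); add n7.
Step 3: frontier [n4–n8 10, n5–n8 6, n2–n5 11, n7–n8 3, n2–n7 6] → take n7–n8 (3); add n8.
Step 4: frontier [n2–n5 11, n2–n7 6, n2–n8 11] → take n2–n7 (6); add n2.
MST edges: n4–n5, n5–n7, n7–n8, n2–n7; total weight 3+2+3+6 = 14.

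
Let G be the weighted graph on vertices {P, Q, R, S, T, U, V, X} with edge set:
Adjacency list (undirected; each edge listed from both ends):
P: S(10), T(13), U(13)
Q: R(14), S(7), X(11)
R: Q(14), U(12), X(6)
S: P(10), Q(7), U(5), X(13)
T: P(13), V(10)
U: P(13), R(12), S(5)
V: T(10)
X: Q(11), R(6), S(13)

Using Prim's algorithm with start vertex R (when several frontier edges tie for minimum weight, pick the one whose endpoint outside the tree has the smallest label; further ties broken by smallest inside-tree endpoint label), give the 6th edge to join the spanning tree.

P-T

Prim's algorithm from R:
Step 1: frontier [R X 6, R U 12, Q R 14] → take R X (6); add X.
Step 2: frontier [R U 12, Q R 14, Q X 11, S X 13] → take Q X (11); add Q.
Step 3: frontier [Q S 7, R U 12, S X 13] → take Q S (7); add S.
Step 4: frontier [R U 12, S U 5, P S 10] → take S U (5); add U.
Step 5: frontier [P S 10, P U 13] → take P S (10); add P.
Step 6: frontier [P T 13] → take P T (13); add T.
Step 7: frontier [T V 10] → take T V (10); add V.
The 6th edge added is P T.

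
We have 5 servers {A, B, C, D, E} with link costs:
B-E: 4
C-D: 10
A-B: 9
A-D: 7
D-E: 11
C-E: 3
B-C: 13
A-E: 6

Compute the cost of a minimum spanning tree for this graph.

20

Prim, starting at A.
Step 1: frontier [A-E 6, A-D 7, A-B 9] → take A-E (6); add E.
Step 2: frontier [A-D 7, A-B 9, C-E 3, B-E 4, D-E 11] → take C-E (3); add C.
Step 3: frontier [A-D 7, A-B 9, C-D 10, B-C 13, B-E 4, D-E 11] → take B-E (4); add B.
Step 4: frontier [A-D 7, C-D 10, D-E 11] → take A-D (7); add D.
MST edges: A-E, C-E, B-E, A-D; total weight 6+3+4+7 = 20.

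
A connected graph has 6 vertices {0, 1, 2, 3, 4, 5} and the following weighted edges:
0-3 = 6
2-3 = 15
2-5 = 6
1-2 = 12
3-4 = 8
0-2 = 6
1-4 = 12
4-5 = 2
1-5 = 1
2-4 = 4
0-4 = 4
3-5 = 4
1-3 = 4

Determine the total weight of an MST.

15

Prim's algorithm from 0:
Step 1: frontier [0-4 4, 0-2 6, 0-3 6] → take 0-4 (4); add 4.
Step 2: frontier [0-2 6, 0-3 6, 4-5 2, 2-4 4, 3-4 8, 1-4 12] → take 4-5 (2); add 5.
Step 3: frontier [0-2 6, 0-3 6, 2-4 4, 3-4 8, 1-4 12, 1-5 1, 3-5 4, 2-5 6] → take 1-5 (1); add 1.
Step 4: frontier [0-2 6, 0-3 6, 1-3 4, 1-2 12, 2-4 4, 3-4 8, 3-5 4, 2-5 6] → take 2-4 (4); add 2.
Step 5: frontier [0-3 6, 1-3 4, 2-3 15, 3-4 8, 3-5 4] → take 1-3 (4); add 3.
MST edges: 0-4, 4-5, 1-5, 2-4, 1-3; total weight 4+2+1+4+4 = 15.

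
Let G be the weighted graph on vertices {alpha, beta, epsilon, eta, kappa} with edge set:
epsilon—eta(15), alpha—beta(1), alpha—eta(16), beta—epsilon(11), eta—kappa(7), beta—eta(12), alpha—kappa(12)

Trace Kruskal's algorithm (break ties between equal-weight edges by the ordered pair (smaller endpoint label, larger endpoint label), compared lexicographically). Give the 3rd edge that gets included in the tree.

beta-epsilon

Kruskal's algorithm — process edges by increasing weight (ties by edge label):
alpha—beta (1): add — endpoints in different components.
eta—kappa (7): add — endpoints in different components.
beta—epsilon (11): add — endpoints in different components.
alpha—kappa (12): add — endpoints in different components.
The 3rd edge added is beta—epsilon.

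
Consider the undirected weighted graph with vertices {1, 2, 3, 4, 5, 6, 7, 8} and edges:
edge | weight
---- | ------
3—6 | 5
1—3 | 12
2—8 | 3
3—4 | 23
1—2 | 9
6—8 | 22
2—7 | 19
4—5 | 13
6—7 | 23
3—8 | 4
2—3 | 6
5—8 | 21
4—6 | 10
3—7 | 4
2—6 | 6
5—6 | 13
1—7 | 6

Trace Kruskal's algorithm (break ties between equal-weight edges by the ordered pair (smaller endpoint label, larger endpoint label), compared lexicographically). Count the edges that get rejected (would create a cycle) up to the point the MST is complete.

4

Kruskal's algorithm — process edges by increasing weight (ties by edge label):
2—8 (3): add — endpoints in different components.
3—7 (4): add — endpoints in different components.
3—8 (4): add — endpoints in different components.
3—6 (5): add — endpoints in different components.
1—7 (6): add — endpoints in different components.
2—3 (6): skip — 2 and 3 already connected.
2—6 (6): skip — 2 and 6 already connected.
1—2 (9): skip — 1 and 2 already connected.
4—6 (10): add — endpoints in different components.
1—3 (12): skip — 1 and 3 already connected.
4—5 (13): add — endpoints in different components.
Edges rejected before the tree was complete: 4.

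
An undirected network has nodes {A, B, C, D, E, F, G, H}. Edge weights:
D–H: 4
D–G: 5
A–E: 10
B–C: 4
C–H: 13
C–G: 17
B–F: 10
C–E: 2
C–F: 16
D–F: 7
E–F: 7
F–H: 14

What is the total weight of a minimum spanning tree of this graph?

39

Kruskal's algorithm — process edges by increasing weight (ties by edge label):
C–E (2): add — endpoints in different components.
B–C (4): add — endpoints in different components.
D–H (4): add — endpoints in different components.
D–G (5): add — endpoints in different components.
D–F (7): add — endpoints in different components.
E–F (7): add — endpoints in different components.
A–E (10): add — endpoints in different components.
MST edges: C–E, B–C, D–H, D–G, D–F, E–F, A–E; total weight 2+4+4+5+7+7+10 = 39.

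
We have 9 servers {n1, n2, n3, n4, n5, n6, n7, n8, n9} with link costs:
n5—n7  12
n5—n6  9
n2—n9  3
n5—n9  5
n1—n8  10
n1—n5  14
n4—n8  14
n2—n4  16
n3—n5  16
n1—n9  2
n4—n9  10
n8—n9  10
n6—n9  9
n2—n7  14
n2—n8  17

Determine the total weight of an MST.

67

Prim, starting at n5.
Step 1: cheapest edge leaving the tree is n5—n9 (5); add n9.
Step 2: cheapest edge leaving the tree is n1—n9 (2); add n1.
Step 3: cheapest edge leaving the tree is n2—n9 (3); add n2.
Step 4: cheapest edge leaving the tree is n5—n6 (9); add n6.
Step 5: cheapest edge leaving the tree is n4—n9 (10); add n4.
Step 6: cheapest edge leaving the tree is n1—n8 (10); add n8.
Step 7: cheapest edge leaving the tree is n5—n7 (12); add n7.
Step 8: cheapest edge leaving the tree is n3—n5 (16); add n3.
MST edges: n5—n9, n1—n9, n2—n9, n5—n6, n4—n9, n1—n8, n5—n7, n3—n5; total weight 5+2+3+9+10+10+12+16 = 67.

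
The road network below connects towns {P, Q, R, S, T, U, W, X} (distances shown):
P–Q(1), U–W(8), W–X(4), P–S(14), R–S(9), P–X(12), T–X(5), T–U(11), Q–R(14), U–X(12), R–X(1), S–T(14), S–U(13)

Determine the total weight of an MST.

40

Kruskal's algorithm — process edges by increasing weight (ties by edge label):
P–Q (1): add — endpoints in different components.
R–X (1): add — endpoints in different components.
W–X (4): add — endpoints in different components.
T–X (5): add — endpoints in different components.
U–W (8): add — endpoints in different components.
R–S (9): add — endpoints in different components.
T–U (11): skip — U and T already connected.
P–X (12): add — endpoints in different components.
MST edges: P–Q, R–X, W–X, T–X, U–W, R–S, P–X; total weight 1+1+4+5+8+9+12 = 40.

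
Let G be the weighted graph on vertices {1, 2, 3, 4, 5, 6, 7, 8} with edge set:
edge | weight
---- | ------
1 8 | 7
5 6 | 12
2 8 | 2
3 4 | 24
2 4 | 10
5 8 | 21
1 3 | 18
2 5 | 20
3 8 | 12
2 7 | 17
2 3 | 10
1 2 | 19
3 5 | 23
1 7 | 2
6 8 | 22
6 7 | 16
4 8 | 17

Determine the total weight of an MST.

Prim's algorithm from 1:
Step 1: cheapest edge leaving the tree is 1 7 (2); add 7.
Step 2: cheapest edge leaving the tree is 1 8 (7); add 8.
Step 3: cheapest edge leaving the tree is 2 8 (2); add 2.
Step 4: cheapest edge leaving the tree is 2 3 (10); add 3.
Step 5: cheapest edge leaving the tree is 2 4 (10); add 4.
Step 6: cheapest edge leaving the tree is 6 7 (16); add 6.
Step 7: cheapest edge leaving the tree is 5 6 (12); add 5.
MST edges: 1 7, 1 8, 2 8, 2 3, 2 4, 6 7, 5 6; total weight 2+7+2+10+10+16+12 = 59.

59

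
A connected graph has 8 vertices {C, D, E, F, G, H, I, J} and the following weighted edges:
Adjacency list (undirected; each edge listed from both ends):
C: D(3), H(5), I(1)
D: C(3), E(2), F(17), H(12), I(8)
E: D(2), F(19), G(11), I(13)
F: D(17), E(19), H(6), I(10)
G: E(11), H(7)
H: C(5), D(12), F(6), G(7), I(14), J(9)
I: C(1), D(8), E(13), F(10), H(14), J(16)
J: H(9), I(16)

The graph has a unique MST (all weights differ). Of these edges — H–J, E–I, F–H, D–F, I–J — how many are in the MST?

2

Kruskal's algorithm — process edges by increasing weight (ties by edge label):
C–I (1): add — endpoints in different components.
D–E (2): add — endpoints in different components.
C–D (3): add — endpoints in different components.
C–H (5): add — endpoints in different components.
F–H (6): add — endpoints in different components.
G–H (7): add — endpoints in different components.
D–I (8): skip — D and I already connected.
H–J (9): add — endpoints in different components.
MST edge set: {C–I, D–E, C–D, C–H, F–H, G–H, H–J}.
Of the listed edges, {H–J, F–H} are in the MST → 2.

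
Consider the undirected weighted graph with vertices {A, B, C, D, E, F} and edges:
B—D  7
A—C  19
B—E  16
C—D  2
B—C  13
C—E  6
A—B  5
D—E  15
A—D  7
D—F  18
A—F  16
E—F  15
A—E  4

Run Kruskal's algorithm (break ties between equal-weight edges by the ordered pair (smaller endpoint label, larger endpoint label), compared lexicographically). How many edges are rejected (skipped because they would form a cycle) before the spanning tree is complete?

Kruskal: consider edges lightest-first.
C—D (2): add — endpoints in different components.
A—E (4): add — endpoints in different components.
A—B (5): add — endpoints in different components.
C—E (6): add — endpoints in different components.
A—D (7): skip — A and D already connected.
B—D (7): skip — B and D already connected.
B—C (13): skip — B and C already connected.
D—E (15): skip — D and E already connected.
E—F (15): add — endpoints in different components.
Edges rejected before the tree was complete: 4.

4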